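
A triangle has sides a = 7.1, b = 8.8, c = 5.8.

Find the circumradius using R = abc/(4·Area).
First find the area with Heron's formula.
s = (7.1 + 8.8 + 5.8)/2 = 10.85
Area = √(s(s−a)(s−b)(s−c)) = √(10.85·3.75·2.05·5.05) ≈ √421.217 ≈ 20.5236
abc = 7.1·8.8·5.8 = 362.384
R = abc/(4·Area) ≈ 362.384/(4·20.5236) = 362.384/82.0943 ≈ 4.41424

R = 4.414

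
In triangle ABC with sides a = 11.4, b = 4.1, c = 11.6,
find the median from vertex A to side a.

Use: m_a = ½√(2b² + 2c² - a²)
m_a = ½√(2·4.1² + 2·11.6² − 11.4²) = ½√(2·16.81 + 2·134.56 − 129.96) = ½√(33.62 + 269.12 − 129.96) = ½√172.78
√172.78 ≈ 13.1446, so m_a ≈ 6.57229

m_a = 6.572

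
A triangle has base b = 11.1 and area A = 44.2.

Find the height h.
A = ½·b·h  ⇒  h = 2A/b = 2·44.2/11.1 = 88.4/11.1 ≈ 7.96396

h = 7.964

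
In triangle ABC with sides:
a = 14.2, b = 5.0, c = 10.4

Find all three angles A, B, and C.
Law of cosines for each angle (a² = 201.64, b² = 25, c² = 108.16):
cos(A) = (b² + c² − a²)/(2bc) = (25 + 108.16 − 201.64)/(2·5.0·10.4) = -68.48/104 ≈ -0.658462  ⇒  A ≈ 131.183°
cos(B) = (a² + c² − b²)/(2ac) = (201.64 + 108.16 − 25)/(2·14.2·10.4) = 284.8/295.36 ≈ 0.964247  ⇒  B ≈ 15.3673°
cos(C) = (a² + b² − c²)/(2ab) = (201.64 + 25 − 108.16)/(2·14.2·5.0) = 118.48/142 ≈ 0.834366  ⇒  C ≈ 33.4501°
Check: A + B + C ≈ 180°

A = 131.2°, B = 15.37°, C = 33.45°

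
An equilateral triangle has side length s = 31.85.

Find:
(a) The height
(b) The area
(a) The height splits the triangle into two 30-60-90 halves: h = s·√3/2 = 31.85·1.73205/2 ≈ 55.1658/2 ≈ 27.5829
(b) Area = (√3/4)·s² = (√3/4)·31.85² = (√3/4)·1014.4225 ≈ 0.433013·1014.4225 ≈ 439.258

Height = 27.58, Area = 439.3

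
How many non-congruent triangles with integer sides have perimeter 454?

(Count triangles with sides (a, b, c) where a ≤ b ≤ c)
Let a ≤ b ≤ c with a + b + c = 454. The only binding inequality is a + b > c, i.e. 454 − c > c, so c < 454/2; and c ≥ 454/3 since c is the largest side.
So 152 ≤ c ≤ 226. For each c, b runs from ⌈(454 − c)/2⌉ up to c (then a = 454 − b − c satisfies 1 ≤ a ≤ b automatically), giving c − ⌈(454 − c)/2⌉ + 1 choices.
Summing over c: 2 + 3 + 5 + 6 + … + 111 + 113  (75 terms, c = 152, …, 226) = 4294
Check (closed form: nearest integer to p²/48 for even p, (p+3)²/48 for odd p): 454²/48 = 206116/48 ≈ 4294.08 → 4294

4294 triangles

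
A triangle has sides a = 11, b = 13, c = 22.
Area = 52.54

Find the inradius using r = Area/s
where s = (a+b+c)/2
s = (11 + 13 + 22)/2 = 46/2 = 23
r = Area/s = 52.54/23 ≈ 2.28435

r = 2.284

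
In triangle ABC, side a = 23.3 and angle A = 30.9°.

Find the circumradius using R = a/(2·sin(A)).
R = a/(2·sin(A)) = 23.3/(2·sin(30.9°))
sin(30.9°) ≈ 0.513541
R ≈ 23.3/(2·0.513541) = 23.3/1.02708 ≈ 22.6856

R = 22.69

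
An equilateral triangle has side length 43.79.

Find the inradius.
r = Area/s with s the semi-perimeter.
Area = (√3/4)·43.79² = (√3/4)·1917.5641 ≈ 0.433013·1917.5641 ≈ 830.33
s = 3·43.79/2 = 65.685
r ≈ 830.33/65.685 ≈ 12.6411
(Equivalently r = side/(2√3) = 43.79/3.4641 ≈ 12.6411.)

r = 12.64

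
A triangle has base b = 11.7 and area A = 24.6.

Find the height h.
A = ½·b·h  ⇒  h = 2A/b = 2·24.6/11.7 = 49.2/11.7 ≈ 4.20513

h = 4.205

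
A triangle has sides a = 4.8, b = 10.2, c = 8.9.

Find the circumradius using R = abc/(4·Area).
First find the area with Heron's formula.
s = (4.8 + 10.2 + 8.9)/2 = 11.95
Area = √(s(s−a)(s−b)(s−c)) = √(11.95·7.15·1.75·3.05) ≈ √456.049 ≈ 21.3553
abc = 4.8·10.2·8.9 = 435.744
R = abc/(4·Area) ≈ 435.744/(4·21.3553) = 435.744/85.4212 ≈ 5.10112

R = 5.101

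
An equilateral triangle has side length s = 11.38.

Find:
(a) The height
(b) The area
(a) The height splits the triangle into two 30-60-90 halves: h = s·√3/2 = 11.38·1.73205/2 ≈ 19.7107/2 ≈ 9.85537
(b) Area = (√3/4)·s² = (√3/4)·11.38² = (√3/4)·129.5044 ≈ 0.433013·129.5044 ≈ 56.0771

Height = 9.855, Area = 56.08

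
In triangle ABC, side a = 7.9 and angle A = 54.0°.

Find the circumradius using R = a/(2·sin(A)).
R = a/(2·sin(A)) = 7.9/(2·sin(54.0°))
sin(54.0°) ≈ 0.809017
R ≈ 7.9/(2·0.809017) = 7.9/1.61803 ≈ 4.88247

R = 4.882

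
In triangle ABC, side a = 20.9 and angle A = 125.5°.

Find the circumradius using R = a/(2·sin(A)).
R = a/(2·sin(A)) = 20.9/(2·sin(125.5°))
sin(125.5°) ≈ 0.814116
R ≈ 20.9/(2·0.814116) = 20.9/1.62823 ≈ 12.836

R = 12.84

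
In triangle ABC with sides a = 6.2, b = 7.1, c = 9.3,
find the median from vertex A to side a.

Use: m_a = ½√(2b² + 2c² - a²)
m_a = ½√(2·7.1² + 2·9.3² − 6.2²) = ½√(2·50.41 + 2·86.49 − 38.44) = ½√(100.82 + 172.98 − 38.44) = ½√235.36
√235.36 ≈ 15.3414, so m_a ≈ 7.67072

m_a = 7.671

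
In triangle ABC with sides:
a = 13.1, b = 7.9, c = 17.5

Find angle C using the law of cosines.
c² = a² + b² − 2ab·cos(C)  ⇒  cos(C) = (a² + b² − c²)/(2ab)
cos(C) = (13.1² + 7.9² − 17.5²)/(2·13.1·7.9) = (171.61 + 62.41 − 306.25)/206.98 = -72.23/206.98 ≈ -0.348971
C = arccos(-0.348971) ≈ 110.424°

C = 110.4°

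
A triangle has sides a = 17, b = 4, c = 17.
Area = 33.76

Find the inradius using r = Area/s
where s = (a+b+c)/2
s = (17 + 4 + 17)/2 = 38/2 = 19
r = Area/s = 33.76/19 ≈ 1.77684

r = 1.777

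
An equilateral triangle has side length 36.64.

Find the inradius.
r = Area/s with s the semi-perimeter.
Area = (√3/4)·36.64² = (√3/4)·1342.4896 ≈ 0.433013·1342.4896 ≈ 581.315
s = 3·36.64/2 = 54.96
r ≈ 581.315/54.96 ≈ 10.5771
(Equivalently r = side/(2√3) = 36.64/3.4641 ≈ 10.5771.)

r = 10.58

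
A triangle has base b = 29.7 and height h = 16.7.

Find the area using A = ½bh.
A = ½·b·h = ½·29.7·16.7 = ½·495.99 = 247.995

Area = 247.995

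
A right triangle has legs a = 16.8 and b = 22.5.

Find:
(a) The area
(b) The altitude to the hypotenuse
(a) The legs are perpendicular, so Area = ½·a·b = ½·16.8·22.5 = ½·378 = 189
(b) Hypotenuse c = √(a² + b²) = √(282.24 + 506.25) = √788.49 ≈ 28.0801
    Area = ½·c·h_c  ⇒  h_c = 2·Area/c = 378/28.0801 ≈ 13.4615

Area = 189, h_c = 13.46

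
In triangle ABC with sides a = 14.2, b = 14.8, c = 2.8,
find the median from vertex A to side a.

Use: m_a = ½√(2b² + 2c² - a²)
m_a = ½√(2·14.8² + 2·2.8² − 14.2²) = ½√(2·219.04 + 2·7.84 − 201.64) = ½√(438.08 + 15.68 − 201.64) = ½√252.12
√252.12 ≈ 15.8783, so m_a ≈ 7.93914

m_a = 7.939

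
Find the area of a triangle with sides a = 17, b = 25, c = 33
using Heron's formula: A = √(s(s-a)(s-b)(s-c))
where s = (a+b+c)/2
s = (17 + 25 + 33)/2 = 75/2 = 37.5
s − a = 20.5, s − b = 12.5, s − c = 4.5
s(s−a)(s−b)(s−c) = 37.5·20.5·12.5·4.5 = 43242.1875
Area = √43242.1875 ≈ 207.948

s = 37.5, Area = 207.9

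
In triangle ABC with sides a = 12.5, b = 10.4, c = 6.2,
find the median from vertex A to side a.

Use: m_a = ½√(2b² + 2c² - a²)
m_a = ½√(2·10.4² + 2·6.2² − 12.5²) = ½√(2·108.16 + 2·38.44 − 156.25) = ½√(216.32 + 76.88 − 156.25) = ½√136.95
√136.95 ≈ 11.7026, so m_a ≈ 5.85128

m_a = 5.851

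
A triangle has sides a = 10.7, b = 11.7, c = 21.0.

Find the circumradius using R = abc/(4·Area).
First find the area with Heron's formula.
s = (10.7 + 11.7 + 21.0)/2 = 21.7
Area = √(s(s−a)(s−b)(s−c)) = √(21.7·11·10·0.7) ≈ √1670.9 ≈ 40.8766
abc = 10.7·11.7·21.0 = 2628.99
R = abc/(4·Area) ≈ 2628.99/(4·40.8766) = 2628.99/163.507 ≈ 16.0788

R = 16.08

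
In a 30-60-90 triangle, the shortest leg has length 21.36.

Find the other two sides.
In a 30-60-90 triangle the sides are in ratio 1 : √3 : 2 (short leg : long leg : hypotenuse).
Long leg = 21.36·√3 ≈ 21.36·1.73205 ≈ 36.9966
Hypotenuse = 2·21.36 = 42.72

Long leg = 21.36√3 = 37, Hypotenuse = 42.72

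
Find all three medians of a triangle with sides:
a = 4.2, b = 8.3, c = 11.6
Median formula: m_a = ½√(2b² + 2c² − a²) (and cyclically). a² = 17.64, b² = 68.89, c² = 134.56.
m_a = ½√(2·68.89 + 2·134.56 − 17.64) = ½√389.26 ≈ ½·19.7297 ≈ 9.86484
m_b = ½√(2·17.64 + 2·134.56 − 68.89) = ½√235.51 ≈ ½·15.3463 ≈ 7.67317
m_c = ½√(2·17.64 + 2·68.89 − 134.56) = ½√38.5 ≈ ½·6.20484 ≈ 3.10242

m_a = 9.865, m_b = 7.673, m_c = 3.102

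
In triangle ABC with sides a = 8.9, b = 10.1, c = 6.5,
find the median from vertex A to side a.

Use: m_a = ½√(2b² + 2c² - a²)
m_a = ½√(2·10.1² + 2·6.5² − 8.9²) = ½√(2·102.01 + 2·42.25 − 79.21) = ½√(204.02 + 84.5 − 79.21) = ½√209.31
√209.31 ≈ 14.4675, so m_a ≈ 7.23377

m_a = 7.234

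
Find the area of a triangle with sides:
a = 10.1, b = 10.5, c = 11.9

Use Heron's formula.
s = (10.1 + 10.5 + 11.9)/2 = 32.5/2 = 16.25
s − a = 6.15, s − b = 5.75, s − c = 4.35
s(s−a)(s−b)(s−c) = 16.25·6.15·5.75·4.35 ≈ 2499.69
Area = √2499.69 ≈ 49.9969

Area = 50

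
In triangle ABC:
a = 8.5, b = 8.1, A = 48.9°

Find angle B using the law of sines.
a/sin(A) = b/sin(B)  ⇒  sin(B) = b·sin(A)/a = 8.1·sin(48.9°)/8.5
sin(48.9°) ≈ 0.753563
sin(B) ≈ 8.1·0.753563/8.5 ≈ 6.10386/8.5 ≈ 0.718102
B = arcsin(0.718102) ≈ 45.898°
(Since b ≤ a we need B ≤ A, so the obtuse alternative 180° − 45.898° ≈ 134.102° is rejected.)

B = 45.9°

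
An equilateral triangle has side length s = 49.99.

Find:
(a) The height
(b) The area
(a) The height splits the triangle into two 30-60-90 halves: h = s·√3/2 = 49.99·1.73205/2 ≈ 86.5852/2 ≈ 43.2926
(b) Area = (√3/4)·s² = (√3/4)·49.99² = (√3/4)·2499.0001 ≈ 0.433013·2499.0001 ≈ 1082.1

Height = 43.29, Area = 1082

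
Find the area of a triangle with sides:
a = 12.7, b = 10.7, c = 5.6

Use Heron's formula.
s = (12.7 + 10.7 + 5.6)/2 = 29/2 = 14.5
s − a = 1.8, s − b = 3.8, s − c = 8.9
s(s−a)(s−b)(s−c) = 14.5·1.8·3.8·8.9 ≈ 882.702
Area = √882.702 ≈ 29.7103

Area = 29.71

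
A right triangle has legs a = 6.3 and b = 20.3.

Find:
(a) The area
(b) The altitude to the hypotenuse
(a) The legs are perpendicular, so Area = ½·a·b = ½·6.3·20.3 = ½·127.89 = 63.945
(b) Hypotenuse c = √(a² + b²) = √(39.69 + 412.09) = √451.78 ≈ 21.2551
    Area = ½·c·h_c  ⇒  h_c = 2·Area/c = 127.89/21.2551 ≈ 6.0169

Area = 63.945, h_c = 6.017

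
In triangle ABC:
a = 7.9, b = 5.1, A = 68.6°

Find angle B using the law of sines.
a/sin(A) = b/sin(B)  ⇒  sin(B) = b·sin(A)/a = 5.1·sin(68.6°)/7.9
sin(68.6°) ≈ 0.931056
sin(B) ≈ 5.1·0.931056/7.9 ≈ 4.74838/7.9 ≈ 0.601061
B = arcsin(0.601061) ≈ 36.9459°
(Since b ≤ a we need B ≤ A, so the obtuse alternative 180° − 36.9459° ≈ 143.054° is rejected.)

B = 36.95°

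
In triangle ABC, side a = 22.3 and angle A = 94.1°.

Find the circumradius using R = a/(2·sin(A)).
R = a/(2·sin(A)) = 22.3/(2·sin(94.1°))
sin(94.1°) ≈ 0.997441
R ≈ 22.3/(2·0.997441) = 22.3/1.99488 ≈ 11.1786

R = 11.18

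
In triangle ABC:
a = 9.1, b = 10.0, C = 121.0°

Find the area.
Two sides and the included angle (SAS): A = ½·a·b·sin(C) = ½·9.1·10.0·sin(121.0°)
sin(121.0°) ≈ 0.857167
A ≈ ½·91·0.857167 = 45.5·0.857167 ≈ 39.0011

Area = 39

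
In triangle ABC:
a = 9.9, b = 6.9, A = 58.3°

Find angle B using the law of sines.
a/sin(A) = b/sin(B)  ⇒  sin(B) = b·sin(A)/a = 6.9·sin(58.3°)/9.9
sin(58.3°) ≈ 0.850811
sin(B) ≈ 6.9·0.850811/9.9 ≈ 5.8706/9.9 ≈ 0.59299
B = arcsin(0.59299) ≈ 36.3694°
(Since b ≤ a we need B ≤ A, so the obtuse alternative 180° − 36.3694° ≈ 143.631° is rejected.)

B = 36.37°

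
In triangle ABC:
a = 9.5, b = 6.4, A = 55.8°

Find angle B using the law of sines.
a/sin(A) = b/sin(B)  ⇒  sin(B) = b·sin(A)/a = 6.4·sin(55.8°)/9.5
sin(55.8°) ≈ 0.827081
sin(B) ≈ 6.4·0.827081/9.5 ≈ 5.29332/9.5 ≈ 0.557191
B = arcsin(0.557191) ≈ 33.8618°
(Since b ≤ a we need B ≤ A, so the obtuse alternative 180° − 33.8618° ≈ 146.138° is rejected.)

B = 33.86°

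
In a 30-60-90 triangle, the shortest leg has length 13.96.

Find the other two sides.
In a 30-60-90 triangle the sides are in ratio 1 : √3 : 2 (short leg : long leg : hypotenuse).
Long leg = 13.96·√3 ≈ 13.96·1.73205 ≈ 24.1794
Hypotenuse = 2·13.96 = 27.92

Long leg = 13.96√3 = 24.18, Hypotenuse = 27.92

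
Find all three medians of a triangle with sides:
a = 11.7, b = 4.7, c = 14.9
Median formula: m_a = ½√(2b² + 2c² − a²) (and cyclically). a² = 136.89, b² = 22.09, c² = 222.01.
m_a = ½√(2·22.09 + 2·222.01 − 136.89) = ½√351.31 ≈ ½·18.7433 ≈ 9.37163
m_b = ½√(2·136.89 + 2·222.01 − 22.09) = ½√695.71 ≈ ½·26.3763 ≈ 13.1882
m_c = ½√(2·136.89 + 2·22.09 − 222.01) = ½√95.95 ≈ ½·9.79541 ≈ 4.8977

m_a = 9.372, m_b = 13.19, m_c = 4.898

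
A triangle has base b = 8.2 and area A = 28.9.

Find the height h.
A = ½·b·h  ⇒  h = 2A/b = 2·28.9/8.2 = 57.8/8.2 ≈ 7.04878

h = 7.049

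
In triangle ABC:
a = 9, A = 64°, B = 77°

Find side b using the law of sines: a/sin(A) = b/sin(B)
a/sin(A) = b/sin(B)  ⇒  b = a·sin(B)/sin(A) = 9·sin(77°)/sin(64°)
sin(77°) ≈ 0.97437, sin(64°) ≈ 0.898794
b ≈ 9·0.97437/0.898794 ≈ 8.76933/0.898794 ≈ 9.75677

b = 9.757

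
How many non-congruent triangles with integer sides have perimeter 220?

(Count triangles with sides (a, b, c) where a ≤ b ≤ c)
Let a ≤ b ≤ c with a + b + c = 220. The only binding inequality is a + b > c, i.e. 220 − c > c, so c < 220/2; and c ≥ 220/3 since c is the largest side.
So 74 ≤ c ≤ 109. For each c, b runs from ⌈(220 − c)/2⌉ up to c (then a = 220 − b − c satisfies 1 ≤ a ≤ b automatically), giving c − ⌈(220 − c)/2⌉ + 1 choices.
Summing over c: 2 + 3 + 5 + 6 + … + 53 + 54  (36 terms, c = 74, …, 109) = 1008
Check (closed form: nearest integer to p²/48 for even p, (p+3)²/48 for odd p): 220²/48 = 48400/48 ≈ 1008.33 → 1008

1008 triangles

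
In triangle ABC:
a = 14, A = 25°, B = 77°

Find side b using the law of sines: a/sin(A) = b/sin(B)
a/sin(A) = b/sin(B)  ⇒  b = a·sin(B)/sin(A) = 14·sin(77°)/sin(25°)
sin(77°) ≈ 0.97437, sin(25°) ≈ 0.422618
b ≈ 14·0.97437/0.422618 ≈ 13.6412/0.422618 ≈ 32.2778

b = 32.28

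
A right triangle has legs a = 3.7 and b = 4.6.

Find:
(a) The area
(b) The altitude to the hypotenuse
(a) The legs are perpendicular, so Area = ½·a·b = ½·3.7·4.6 = ½·17.02 = 8.51
(b) Hypotenuse c = √(a² + b²) = √(13.69 + 21.16) = √34.85 ≈ 5.90339
    Area = ½·c·h_c  ⇒  h_c = 2·Area/c = 17.02/5.90339 ≈ 2.88309

Area = 8.51, h_c = 2.883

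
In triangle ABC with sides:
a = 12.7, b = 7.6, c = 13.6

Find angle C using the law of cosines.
c² = a² + b² − 2ab·cos(C)  ⇒  cos(C) = (a² + b² − c²)/(2ab)
cos(C) = (12.7² + 7.6² − 13.6²)/(2·12.7·7.6) = (161.29 + 57.76 − 184.96)/193.04 = 34.09/193.04 ≈ 0.176596
C = arccos(0.176596) ≈ 79.8285°

C = 79.83°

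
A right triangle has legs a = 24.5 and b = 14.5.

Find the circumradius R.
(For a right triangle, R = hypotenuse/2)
Hypotenuse c = √(a² + b²) = √(600.25 + 210.25) = √810.5 ≈ 28.4693
R = c/2 ≈ 28.4693/2 ≈ 14.2346

R = 14.23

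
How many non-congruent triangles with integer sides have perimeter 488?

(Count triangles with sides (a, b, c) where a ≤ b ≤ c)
Let a ≤ b ≤ c with a + b + c = 488. The only binding inequality is a + b > c, i.e. 488 − c > c, so c < 488/2; and c ≥ 488/3 since c is the largest side.
So 163 ≤ c ≤ 243. For each c, b runs from ⌈(488 − c)/2⌉ up to c (then a = 488 − b − c satisfies 1 ≤ a ≤ b automatically), giving c − ⌈(488 − c)/2⌉ + 1 choices.
Summing over c: 1 + 3 + 4 + 6 + … + 120 + 121  (81 terms, c = 163, …, 243) = 4961
Check (closed form: nearest integer to p²/48 for even p, (p+3)²/48 for odd p): 488²/48 = 238144/48 ≈ 4961.33 → 4961

4961 triangles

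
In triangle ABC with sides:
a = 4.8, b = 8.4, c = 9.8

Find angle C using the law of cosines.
c² = a² + b² − 2ab·cos(C)  ⇒  cos(C) = (a² + b² − c²)/(2ab)
cos(C) = (4.8² + 8.4² − 9.8²)/(2·4.8·8.4) = (23.04 + 70.56 − 96.04)/80.64 = -2.44/80.64 ≈ -0.0302579
C = arccos(-0.0302579) ≈ 91.7339°

C = 91.73°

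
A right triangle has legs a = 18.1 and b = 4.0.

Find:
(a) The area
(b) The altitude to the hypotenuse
(a) The legs are perpendicular, so Area = ½·a·b = ½·18.1·4.0 = ½·72.4 = 36.2
(b) Hypotenuse c = √(a² + b²) = √(327.61 + 16) = √343.61 ≈ 18.5367
    Area = ½·c·h_c  ⇒  h_c = 2·Area/c = 72.4/18.5367 ≈ 3.90576

Area = 36.2, h_c = 3.906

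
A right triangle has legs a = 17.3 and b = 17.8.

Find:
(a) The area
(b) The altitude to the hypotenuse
(a) The legs are perpendicular, so Area = ½·a·b = ½·17.3·17.8 = ½·307.94 = 153.97
(b) Hypotenuse c = √(a² + b²) = √(299.29 + 316.84) = √616.13 ≈ 24.822
    Area = ½·c·h_c  ⇒  h_c = 2·Area/c = 307.94/24.822 ≈ 12.4059

Area = 153.97, h_c = 12.41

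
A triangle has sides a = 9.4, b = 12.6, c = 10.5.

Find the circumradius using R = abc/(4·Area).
First find the area with Heron's formula.
s = (9.4 + 12.6 + 10.5)/2 = 16.25
Area = √(s(s−a)(s−b)(s−c)) = √(16.25·6.85·3.65·5.75) ≈ √2336.17 ≈ 48.334
abc = 9.4·12.6·10.5 = 1243.62
R = abc/(4·Area) ≈ 1243.62/(4·48.334) = 1243.62/193.336 ≈ 6.43243

R = 6.432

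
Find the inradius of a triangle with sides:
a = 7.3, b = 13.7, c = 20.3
r = Area/s where s is the semi-perimeter.
s = (7.3 + 13.7 + 20.3)/2 = 41.3/2 = 20.65
Area = √(s(s−a)(s−b)(s−c)) = √(20.65·13.35·6.95·0.35) ≈ √670.586 ≈ 25.8957
r ≈ 25.8957/20.65 ≈ 1.25403

r = 1.254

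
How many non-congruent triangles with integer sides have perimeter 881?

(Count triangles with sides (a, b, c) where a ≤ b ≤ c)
Let a ≤ b ≤ c with a + b + c = 881. The only binding inequality is a + b > c, i.e. 881 − c > c, so c < 881/2; and c ≥ 881/3 since c is the largest side.
So 294 ≤ c ≤ 440. For each c, b runs from ⌈(881 − c)/2⌉ up to c (then a = 881 − b − c satisfies 1 ≤ a ≤ b automatically), giving c − ⌈(881 − c)/2⌉ + 1 choices.
Summing over c: 1 + 3 + 4 + 6 + … + 219 + 220  (147 terms, c = 294, …, 440) = 16280
Check (closed form: nearest integer to p²/48 for even p, (p+3)²/48 for odd p): (881+3)²/48 = 884²/48 = 781456/48 ≈ 16280.33 → 16280

16280 triangles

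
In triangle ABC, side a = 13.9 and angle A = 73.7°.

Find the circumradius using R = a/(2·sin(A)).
R = a/(2·sin(A)) = 13.9/(2·sin(73.7°))
sin(73.7°) ≈ 0.959805
R ≈ 13.9/(2·0.959805) = 13.9/1.91961 ≈ 7.24105

R = 7.241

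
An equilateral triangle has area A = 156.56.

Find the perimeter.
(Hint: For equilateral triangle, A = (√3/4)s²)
A = (√3/4)s²  ⇒  s² = 4A/√3 = 4·156.56/√3 = 626.24/1.73205 ≈ 361.56
s ≈ √361.56 ≈ 19.0147
Perimeter = 3s ≈ 3·19.0147 ≈ 57.0442

Perimeter = 57.04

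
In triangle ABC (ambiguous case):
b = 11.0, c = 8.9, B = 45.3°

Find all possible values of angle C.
b/sin(B) = c/sin(C)  ⇒  sin(C) = c·sin(B)/b = 8.9·sin(45.3°)/11.0
sin(45.3°) ≈ 0.710799
sin(C) ≈ 8.9·0.710799/11.0 ≈ 6.32612/11.0 ≈ 0.575101
Candidate 1: C₁ = arcsin(0.575101) ≈ 35.1067°  →  A = 180° − 45.3° − 35.1067° ≈ 99.5933° > 0, valid
Candidate 2: C₂ = 180° − C₁ ≈ 144.893°  →  A = 180° − 45.3° − 144.893° ≈ -10.1933° ≤ 0, not a valid triangle

C = 35.11° (one solution)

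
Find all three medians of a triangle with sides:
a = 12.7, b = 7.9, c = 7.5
Median formula: m_a = ½√(2b² + 2c² − a²) (and cyclically). a² = 161.29, b² = 62.41, c² = 56.25.
m_a = ½√(2·62.41 + 2·56.25 − 161.29) = ½√76.03 ≈ ½·8.71952 ≈ 4.35976
m_b = ½√(2·161.29 + 2·56.25 − 62.41) = ½√372.67 ≈ ½·19.3047 ≈ 9.65233
m_c = ½√(2·161.29 + 2·62.41 − 56.25) = ½√391.15 ≈ ½·19.7775 ≈ 9.88876

m_a = 4.36, m_b = 9.652, m_c = 9.889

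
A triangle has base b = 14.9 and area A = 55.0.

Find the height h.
A = ½·b·h  ⇒  h = 2A/b = 2·55.0/14.9 = 110/14.9 ≈ 7.38255

h = 7.383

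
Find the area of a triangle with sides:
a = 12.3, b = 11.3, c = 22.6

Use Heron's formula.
s = (12.3 + 11.3 + 22.6)/2 = 46.2/2 = 23.1
s − a = 10.8, s − b = 11.8, s − c = 0.5
s(s−a)(s−b)(s−c) = 23.1·10.8·11.8·0.5 ≈ 1471.93
Area = √1471.93 ≈ 38.3658

Area = 38.37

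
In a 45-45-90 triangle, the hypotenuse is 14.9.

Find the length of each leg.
In a 45-45-90 triangle hypotenuse = leg·√2, so leg = hypotenuse/√2.
Leg = 14.9/√2 ≈ 14.9/1.41421 ≈ 10.5359

Each leg = 10.54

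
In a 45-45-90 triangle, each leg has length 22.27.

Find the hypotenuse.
In a 45-45-90 triangle the sides are in ratio 1 : 1 : √2, so hypotenuse = leg·√2.
Hypotenuse = 22.27·√2 ≈ 22.27·1.41421 ≈ 31.4945

Hypotenuse = 22.27√2 = 31.49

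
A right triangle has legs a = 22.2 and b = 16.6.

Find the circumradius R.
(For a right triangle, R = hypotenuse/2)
Hypotenuse c = √(a² + b²) = √(492.84 + 275.56) = √768.4 ≈ 27.72
R = c/2 ≈ 27.72/2 ≈ 13.86

R = 13.86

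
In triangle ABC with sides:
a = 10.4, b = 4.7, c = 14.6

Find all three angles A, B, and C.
Law of cosines for each angle (a² = 108.16, b² = 22.09, c² = 213.16):
cos(A) = (b² + c² − a²)/(2bc) = (22.09 + 213.16 − 108.16)/(2·4.7·14.6) = 127.09/137.24 ≈ 0.926042  ⇒  A ≈ 22.174°
cos(B) = (a² + c² − b²)/(2ac) = (108.16 + 213.16 − 22.09)/(2·10.4·14.6) = 299.23/303.68 ≈ 0.985346  ⇒  B ≈ 9.82067°
cos(C) = (a² + b² − c²)/(2ab) = (108.16 + 22.09 − 213.16)/(2·10.4·4.7) = -82.91/97.76 ≈ -0.848097  ⇒  C ≈ 148.005°
Check: A + B + C ≈ 180°

A = 22.17°, B = 9.821°, C = 148°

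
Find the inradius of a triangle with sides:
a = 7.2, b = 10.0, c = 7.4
r = Area/s where s is the semi-perimeter.
s = (7.2 + 10.0 + 7.4)/2 = 24.6/2 = 12.3
Area = √(s(s−a)(s−b)(s−c)) = √(12.3·5.1·2.3·4.9) ≈ √706.967 ≈ 26.5889
r ≈ 26.5889/12.3 ≈ 2.1617

r = 2.162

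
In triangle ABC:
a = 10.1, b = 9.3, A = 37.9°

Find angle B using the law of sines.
a/sin(A) = b/sin(B)  ⇒  sin(B) = b·sin(A)/a = 9.3·sin(37.9°)/10.1
sin(37.9°) ≈ 0.614285
sin(B) ≈ 9.3·0.614285/10.1 ≈ 5.71285/10.1 ≈ 0.565629
B = arcsin(0.565629) ≈ 34.446°
(Since b ≤ a we need B ≤ A, so the obtuse alternative 180° − 34.446° ≈ 145.554° is rejected.)

B = 34.45°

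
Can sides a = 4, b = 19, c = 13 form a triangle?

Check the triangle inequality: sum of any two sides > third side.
a + b vs c: 4 + 19 = 23 > 13  ✓
a + c vs b: 4 + 13 = 17 ≤ 19  ✗
b + c vs a: 19 + 13 = 32 > 4  ✓

No: 4 + 13 = 17 is not > 19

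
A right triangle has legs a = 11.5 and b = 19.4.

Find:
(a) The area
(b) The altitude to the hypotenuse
(a) The legs are perpendicular, so Area = ½·a·b = ½·11.5·19.4 = ½·223.1 = 111.55
(b) Hypotenuse c = √(a² + b²) = √(132.25 + 376.36) = √508.61 ≈ 22.5524
    Area = ½·c·h_c  ⇒  h_c = 2·Area/c = 223.1/22.5524 ≈ 9.89252

Area = 111.55, h_c = 9.893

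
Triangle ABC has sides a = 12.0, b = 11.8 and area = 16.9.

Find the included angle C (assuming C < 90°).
Area = ½·a·b·sin(C)  ⇒  sin(C) = 2·Area/(a·b) = 2·16.9/(12.0·11.8) = 33.8/141.6 ≈ 0.238701
C = arcsin(0.238701) ≈ 13.8099° (taking the acute solution since C < 90°)

C = 13.81°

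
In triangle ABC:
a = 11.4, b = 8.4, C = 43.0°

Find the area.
Two sides and the included angle (SAS): A = ½·a·b·sin(C) = ½·11.4·8.4·sin(43.0°)
sin(43.0°) ≈ 0.681998
A ≈ ½·95.76·0.681998 = 47.88·0.681998 ≈ 32.6541

Area = 32.65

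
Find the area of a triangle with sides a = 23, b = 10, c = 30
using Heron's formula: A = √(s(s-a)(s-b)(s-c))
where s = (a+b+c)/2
s = (23 + 10 + 30)/2 = 63/2 = 31.5
s − a = 8.5, s − b = 21.5, s − c = 1.5
s(s−a)(s−b)(s−c) = 31.5·8.5·21.5·1.5 = 8634.9375
Area = √8634.9375 ≈ 92.9244

s = 31.5, Area = 92.92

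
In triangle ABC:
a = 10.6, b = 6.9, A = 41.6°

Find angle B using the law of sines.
a/sin(A) = b/sin(B)  ⇒  sin(B) = b·sin(A)/a = 6.9·sin(41.6°)/10.6
sin(41.6°) ≈ 0.663926
sin(B) ≈ 6.9·0.663926/10.6 ≈ 4.58109/10.6 ≈ 0.432178
B = arcsin(0.432178) ≈ 25.6059°
(Since b ≤ a we need B ≤ A, so the obtuse alternative 180° − 25.6059° ≈ 154.394° is rejected.)

B = 25.61°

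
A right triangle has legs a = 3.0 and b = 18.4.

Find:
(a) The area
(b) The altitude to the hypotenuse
(a) The legs are perpendicular, so Area = ½·a·b = ½·3.0·18.4 = ½·55.2 = 27.6
(b) Hypotenuse c = √(a² + b²) = √(9 + 338.56) = √347.56 ≈ 18.643
    Area = ½·c·h_c  ⇒  h_c = 2·Area/c = 55.2/18.643 ≈ 2.9609

Area = 27.6, h_c = 2.961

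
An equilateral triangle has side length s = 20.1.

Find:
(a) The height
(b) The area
(a) The height splits the triangle into two 30-60-90 halves: h = s·√3/2 = 20.1·1.73205/2 ≈ 34.8142/2 ≈ 17.4071
(b) Area = (√3/4)·s² = (√3/4)·20.1² = (√3/4)·404.01 ≈ 0.433013·404.01 ≈ 174.941

Height = 17.41, Area = 174.9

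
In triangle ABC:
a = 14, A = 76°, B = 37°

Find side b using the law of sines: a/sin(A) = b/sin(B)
a/sin(A) = b/sin(B)  ⇒  b = a·sin(B)/sin(A) = 14·sin(37°)/sin(76°)
sin(37°) ≈ 0.601815, sin(76°) ≈ 0.970296
b ≈ 14·0.601815/0.970296 ≈ 8.42541/0.970296 ≈ 8.68334

b = 8.683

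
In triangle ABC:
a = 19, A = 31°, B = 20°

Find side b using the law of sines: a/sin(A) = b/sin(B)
a/sin(A) = b/sin(B)  ⇒  b = a·sin(B)/sin(A) = 19·sin(20°)/sin(31°)
sin(20°) ≈ 0.34202, sin(31°) ≈ 0.515038
b ≈ 19·0.34202/0.515038 ≈ 6.49838/0.515038 ≈ 12.6173

b = 12.62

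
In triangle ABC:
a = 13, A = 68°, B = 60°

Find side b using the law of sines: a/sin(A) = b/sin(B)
a/sin(A) = b/sin(B)  ⇒  b = a·sin(B)/sin(A) = 13·sin(60°)/sin(68°)
sin(60°) ≈ 0.866025, sin(68°) ≈ 0.927184
b ≈ 13·0.866025/0.927184 ≈ 11.2583/0.927184 ≈ 12.1425

b = 12.14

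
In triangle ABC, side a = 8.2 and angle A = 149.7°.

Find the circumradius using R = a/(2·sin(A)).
R = a/(2·sin(A)) = 8.2/(2·sin(149.7°))
sin(149.7°) ≈ 0.504528
R ≈ 8.2/(2·0.504528) = 8.2/1.00906 ≈ 8.12641

R = 8.126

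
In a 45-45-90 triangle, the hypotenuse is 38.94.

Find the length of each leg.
In a 45-45-90 triangle hypotenuse = leg·√2, so leg = hypotenuse/√2.
Leg = 38.94/√2 ≈ 38.94/1.41421 ≈ 27.5347

Each leg = 27.53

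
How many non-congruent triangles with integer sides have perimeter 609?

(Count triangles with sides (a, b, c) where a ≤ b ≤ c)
Let a ≤ b ≤ c with a + b + c = 609. The only binding inequality is a + b > c, i.e. 609 − c > c, so c < 609/2; and c ≥ 609/3 since c is the largest side.
So 203 ≤ c ≤ 304. For each c, b runs from ⌈(609 − c)/2⌉ up to c (then a = 609 − b − c satisfies 1 ≤ a ≤ b automatically), giving c − ⌈(609 − c)/2⌉ + 1 choices.
Summing over c: 1 + 2 + 4 + 5 + … + 151 + 152  (102 terms, c = 203, …, 304) = 7803
Check (closed form: nearest integer to p²/48 for even p, (p+3)²/48 for odd p): (609+3)²/48 = 612²/48 = 374544/48 ≈ 7803.00 → 7803

7803 triangles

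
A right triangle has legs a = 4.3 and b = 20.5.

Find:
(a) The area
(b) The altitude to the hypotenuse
(a) The legs are perpendicular, so Area = ½·a·b = ½·4.3·20.5 = ½·88.15 = 44.075
(b) Hypotenuse c = √(a² + b²) = √(18.49 + 420.25) = √438.74 ≈ 20.9461
    Area = ½·c·h_c  ⇒  h_c = 2·Area/c = 88.15/20.9461 ≈ 4.20842

Area = 44.075, h_c = 4.208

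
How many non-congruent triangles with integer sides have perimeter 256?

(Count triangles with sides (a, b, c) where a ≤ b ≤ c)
Let a ≤ b ≤ c with a + b + c = 256. The only binding inequality is a + b > c, i.e. 256 − c > c, so c < 256/2; and c ≥ 256/3 since c is the largest side.
So 86 ≤ c ≤ 127. For each c, b runs from ⌈(256 − c)/2⌉ up to c (then a = 256 − b − c satisfies 1 ≤ a ≤ b automatically), giving c − ⌈(256 − c)/2⌉ + 1 choices.
Summing over c: 2 + 3 + 5 + 6 + … + 62 + 63  (42 terms, c = 86, …, 127) = 1365
Check (closed form: nearest integer to p²/48 for even p, (p+3)²/48 for odd p): 256²/48 = 65536/48 ≈ 1365.33 → 1365

1365 triangles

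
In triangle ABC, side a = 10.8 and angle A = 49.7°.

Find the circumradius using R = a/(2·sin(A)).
R = a/(2·sin(A)) = 10.8/(2·sin(49.7°))
sin(49.7°) ≈ 0.762668
R ≈ 10.8/(2·0.762668) = 10.8/1.52534 ≈ 7.0804

R = 7.08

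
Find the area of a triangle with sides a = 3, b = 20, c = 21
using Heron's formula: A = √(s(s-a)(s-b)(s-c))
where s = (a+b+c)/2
s = (3 + 20 + 21)/2 = 44/2 = 22
s − a = 19, s − b = 2, s − c = 1
s(s−a)(s−b)(s−c) = 22·19·2·1 = 836
Area = √836 ≈ 28.9137

s = 22.0, Area = 28.91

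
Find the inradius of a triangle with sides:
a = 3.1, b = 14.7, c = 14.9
r = Area/s where s is the semi-perimeter.
s = (3.1 + 14.7 + 14.9)/2 = 32.7/2 = 16.35
Area = √(s(s−a)(s−b)(s−c)) = √(16.35·13.25·1.65·1.45) ≈ √518.305 ≈ 22.7663
r ≈ 22.7663/16.35 ≈ 1.39244

r = 1.392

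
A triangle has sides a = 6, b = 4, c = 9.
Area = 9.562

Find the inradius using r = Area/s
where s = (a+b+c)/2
s = (6 + 4 + 9)/2 = 19/2 = 9.5
r = Area/s = 9.562/9.5 ≈ 1.00653

r = 1.007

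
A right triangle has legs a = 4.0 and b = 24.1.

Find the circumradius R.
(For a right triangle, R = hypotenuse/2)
Hypotenuse c = √(a² + b²) = √(16 + 580.81) = √596.81 ≈ 24.4297
R = c/2 ≈ 24.4297/2 ≈ 12.2148

R = 12.21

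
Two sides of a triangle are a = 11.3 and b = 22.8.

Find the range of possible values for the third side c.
Triangle inequality: |a − b| < c < a + b
|a − b| = |11.3 − 22.8| = 11.5
a + b = 11.3 + 22.8 = 34.1

11.5 < c < 34.1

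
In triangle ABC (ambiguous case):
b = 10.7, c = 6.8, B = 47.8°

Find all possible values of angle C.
b/sin(B) = c/sin(C)  ⇒  sin(C) = c·sin(B)/b = 6.8·sin(47.8°)/10.7
sin(47.8°) ≈ 0.740805
sin(C) ≈ 6.8·0.740805/10.7 ≈ 5.03747/10.7 ≈ 0.470792
Candidate 1: C₁ = arcsin(0.470792) ≈ 28.0857°  →  A = 180° − 47.8° − 28.0857° ≈ 104.114° > 0, valid
Candidate 2: C₂ = 180° − C₁ ≈ 151.914°  →  A = 180° − 47.8° − 151.914° ≈ -19.7143° ≤ 0, not a valid triangle

C = 28.09° (one solution)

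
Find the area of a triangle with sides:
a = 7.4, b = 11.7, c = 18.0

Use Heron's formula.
s = (7.4 + 11.7 + 18.0)/2 = 37.1/2 = 18.55
s − a = 11.15, s − b = 6.85, s − c = 0.55
s(s−a)(s−b)(s−c) = 18.55·11.15·6.85·0.55 ≈ 779.241
Area = √779.241 ≈ 27.9149

Area = 27.91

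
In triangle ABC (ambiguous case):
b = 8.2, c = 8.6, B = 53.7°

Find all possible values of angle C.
b/sin(B) = c/sin(C)  ⇒  sin(C) = c·sin(B)/b = 8.6·sin(53.7°)/8.2
sin(53.7°) ≈ 0.805928
sin(C) ≈ 8.6·0.805928/8.2 ≈ 6.93098/8.2 ≈ 0.845242
Candidate 1: C₁ = arcsin(0.845242) ≈ 57.6979°  →  A = 180° − 53.7° − 57.6979° ≈ 68.6021° > 0, valid
Candidate 2: C₂ = 180° − C₁ ≈ 122.302°  →  A = 180° − 53.7° − 122.302° ≈ 3.99786° > 0, valid

C = 57.7° or C = 122.3° (two solutions)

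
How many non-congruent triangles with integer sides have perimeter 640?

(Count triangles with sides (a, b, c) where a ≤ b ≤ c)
Let a ≤ b ≤ c with a + b + c = 640. The only binding inequality is a + b > c, i.e. 640 − c > c, so c < 640/2; and c ≥ 640/3 since c is the largest side.
So 214 ≤ c ≤ 319. For each c, b runs from ⌈(640 − c)/2⌉ up to c (then a = 640 − b − c satisfies 1 ≤ a ≤ b automatically), giving c − ⌈(640 − c)/2⌉ + 1 choices.
Summing over c: 2 + 3 + 5 + 6 + … + 158 + 159  (106 terms, c = 214, …, 319) = 8533
Check (closed form: nearest integer to p²/48 for even p, (p+3)²/48 for odd p): 640²/48 = 409600/48 ≈ 8533.33 → 8533

8533 triangles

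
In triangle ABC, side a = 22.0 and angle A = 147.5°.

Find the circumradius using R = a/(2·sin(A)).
R = a/(2·sin(A)) = 22.0/(2·sin(147.5°))
sin(147.5°) ≈ 0.5373
R ≈ 22.0/(2·0.5373) = 22.0/1.0746 ≈ 20.4727

R = 20.47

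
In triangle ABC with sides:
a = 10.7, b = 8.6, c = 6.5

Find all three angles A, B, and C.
Law of cosines for each angle (a² = 114.49, b² = 73.96, c² = 42.25):
cos(A) = (b² + c² − a²)/(2bc) = (73.96 + 42.25 − 114.49)/(2·8.6·6.5) = 1.72/111.8 ≈ 0.0153846  ⇒  A ≈ 89.1185°
cos(B) = (a² + c² − b²)/(2ac) = (114.49 + 42.25 − 73.96)/(2·10.7·6.5) = 82.78/139.1 ≈ 0.595111  ⇒  B ≈ 53.4794°
cos(C) = (a² + b² − c²)/(2ab) = (114.49 + 73.96 − 42.25)/(2·10.7·8.6) = 146.2/184.04 ≈ 0.794393  ⇒  C ≈ 37.4021°
Check: A + B + C ≈ 180°

A = 89.12°, B = 53.48°, C = 37.4°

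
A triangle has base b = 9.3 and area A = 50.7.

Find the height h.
A = ½·b·h  ⇒  h = 2A/b = 2·50.7/9.3 = 101.4/9.3 ≈ 10.9032

h = 10.9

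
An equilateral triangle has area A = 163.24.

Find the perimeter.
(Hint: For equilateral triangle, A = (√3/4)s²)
A = (√3/4)s²  ⇒  s² = 4A/√3 = 4·163.24/√3 = 652.96/1.73205 ≈ 376.987
s ≈ √376.987 ≈ 19.4161
Perimeter = 3s ≈ 3·19.4161 ≈ 58.2484

Perimeter = 58.25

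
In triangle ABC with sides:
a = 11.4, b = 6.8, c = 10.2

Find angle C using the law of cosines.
c² = a² + b² − 2ab·cos(C)  ⇒  cos(C) = (a² + b² − c²)/(2ab)
cos(C) = (11.4² + 6.8² − 10.2²)/(2·11.4·6.8) = (129.96 + 46.24 − 104.04)/155.04 = 72.16/155.04 ≈ 0.465428
C = arccos(0.465428) ≈ 62.2621°

C = 62.26°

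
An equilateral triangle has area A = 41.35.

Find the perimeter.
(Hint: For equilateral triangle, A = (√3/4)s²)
A = (√3/4)s²  ⇒  s² = 4A/√3 = 4·41.35/√3 = 165.4/1.73205 ≈ 95.4937
s ≈ √95.4937 ≈ 9.77209
Perimeter = 3s ≈ 3·9.77209 ≈ 29.3163

Perimeter = 29.32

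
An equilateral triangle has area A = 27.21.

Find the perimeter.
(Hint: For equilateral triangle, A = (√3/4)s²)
A = (√3/4)s²  ⇒  s² = 4A/√3 = 4·27.21/√3 = 108.84/1.73205 ≈ 62.8388
s ≈ √62.8388 ≈ 7.92709
Perimeter = 3s ≈ 3·7.92709 ≈ 23.7813

Perimeter = 23.78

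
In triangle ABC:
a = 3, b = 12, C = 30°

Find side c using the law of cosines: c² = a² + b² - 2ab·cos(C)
c² = 3² + 12² − 2·3·12·cos(30°)
cos(30°) ≈ 0.866025
c² ≈ 9 + 144 − 72·(0.866025) ≈ 153 − 62.3538 ≈ 90.6462
c ≈ √90.6462 ≈ 9.52083

c = 9.521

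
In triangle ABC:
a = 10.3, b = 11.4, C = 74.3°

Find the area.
Two sides and the included angle (SAS): A = ½·a·b·sin(C) = ½·10.3·11.4·sin(74.3°)
sin(74.3°) ≈ 0.962692
A ≈ ½·117.42·0.962692 = 58.71·0.962692 ≈ 56.5196

Area = 56.52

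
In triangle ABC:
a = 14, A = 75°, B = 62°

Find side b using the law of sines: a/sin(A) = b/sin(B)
a/sin(A) = b/sin(B)  ⇒  b = a·sin(B)/sin(A) = 14·sin(62°)/sin(75°)
sin(62°) ≈ 0.882948, sin(75°) ≈ 0.965926
b ≈ 14·0.882948/0.965926 ≈ 12.3613/0.965926 ≈ 12.7973

b = 12.8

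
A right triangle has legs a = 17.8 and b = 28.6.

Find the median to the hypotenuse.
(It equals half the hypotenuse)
Hypotenuse c = √(a² + b²) = √(316.84 + 817.96) = √1134.8 ≈ 33.6868
Median to hypotenuse = c/2 ≈ 33.6868/2 ≈ 16.8434

Median = 16.84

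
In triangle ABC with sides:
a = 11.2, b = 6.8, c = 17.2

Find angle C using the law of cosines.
c² = a² + b² − 2ab·cos(C)  ⇒  cos(C) = (a² + b² − c²)/(2ab)
cos(C) = (11.2² + 6.8² − 17.2²)/(2·11.2·6.8) = (125.44 + 46.24 − 295.84)/152.32 = -124.16/152.32 ≈ -0.815126
C = arccos(-0.815126) ≈ 144.6°

C = 144.6°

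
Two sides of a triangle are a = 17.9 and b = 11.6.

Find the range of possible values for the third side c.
Triangle inequality: |a − b| < c < a + b
|a − b| = |17.9 − 11.6| = 6.3
a + b = 17.9 + 11.6 = 29.5

6.3 < c < 29.5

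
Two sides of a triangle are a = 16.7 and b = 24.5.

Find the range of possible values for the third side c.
Triangle inequality: |a − b| < c < a + b
|a − b| = |16.7 − 24.5| = 7.8
a + b = 16.7 + 24.5 = 41.2

7.8 < c < 41.2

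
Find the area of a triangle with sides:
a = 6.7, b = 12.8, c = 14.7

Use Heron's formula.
s = (6.7 + 12.8 + 14.7)/2 = 34.2/2 = 17.1
s − a = 10.4, s − b = 4.3, s − c = 2.4
s(s−a)(s−b)(s−c) = 17.1·10.4·4.3·2.4 ≈ 1835.31
Area = √1835.31 ≈ 42.8405

Area = 42.84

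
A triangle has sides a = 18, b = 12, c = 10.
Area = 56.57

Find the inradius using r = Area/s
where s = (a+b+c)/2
s = (18 + 12 + 10)/2 = 40/2 = 20
r = Area/s = 56.57/20 ≈ 2.8285

r = 2.829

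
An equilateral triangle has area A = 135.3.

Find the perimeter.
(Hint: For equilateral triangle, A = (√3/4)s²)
A = (√3/4)s²  ⇒  s² = 4A/√3 = 4·135.3/√3 = 541.2/1.73205 ≈ 312.462
s ≈ √312.462 ≈ 17.6766
Perimeter = 3s ≈ 3·17.6766 ≈ 53.0298

Perimeter = 53.03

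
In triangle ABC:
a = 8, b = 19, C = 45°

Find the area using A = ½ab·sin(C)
A = ½·a·b·sin(C) = ½·8·19·sin(45°)
sin(45°) ≈ 0.707107
A ≈ ½·152·0.707107 = 76·0.707107 ≈ 53.7401

Area = 53.74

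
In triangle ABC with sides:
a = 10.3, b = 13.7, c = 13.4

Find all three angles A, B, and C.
Law of cosines for each angle (a² = 106.09, b² = 187.69, c² = 179.56):
cos(A) = (b² + c² − a²)/(2bc) = (187.69 + 179.56 − 106.09)/(2·13.7·13.4) = 261.16/367.16 ≈ 0.711298  ⇒  A ≈ 44.6594°
cos(B) = (a² + c² − b²)/(2ac) = (106.09 + 179.56 − 187.69)/(2·10.3·13.4) = 97.96/276.04 ≈ 0.354876  ⇒  B ≈ 69.2141°
cos(C) = (a² + b² − c²)/(2ab) = (106.09 + 187.69 − 179.56)/(2·10.3·13.7) = 114.22/282.22 ≈ 0.40472  ⇒  C ≈ 66.1264°
Check: A + B + C ≈ 180°

A = 44.66°, B = 69.21°, C = 66.13°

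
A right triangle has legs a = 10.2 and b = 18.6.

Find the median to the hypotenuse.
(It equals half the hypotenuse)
Hypotenuse c = √(a² + b²) = √(104.04 + 345.96) = √450 ≈ 21.2132
Median to hypotenuse = c/2 ≈ 21.2132/2 ≈ 10.6066

Median = 10.61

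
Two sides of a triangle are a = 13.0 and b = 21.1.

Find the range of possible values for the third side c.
Triangle inequality: |a − b| < c < a + b
|a − b| = |13.0 − 21.1| = 8.1
a + b = 13.0 + 21.1 = 34.1

8.1 < c < 34.1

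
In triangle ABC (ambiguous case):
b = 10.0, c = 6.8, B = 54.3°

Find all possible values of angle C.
b/sin(B) = c/sin(C)  ⇒  sin(C) = c·sin(B)/b = 6.8·sin(54.3°)/10.0
sin(54.3°) ≈ 0.812084
sin(C) ≈ 6.8·0.812084/10.0 ≈ 5.52217/10.0 ≈ 0.552217
Candidate 1: C₁ = arcsin(0.552217) ≈ 33.5192°  →  A = 180° − 54.3° − 33.5192° ≈ 92.1808° > 0, valid
Candidate 2: C₂ = 180° − C₁ ≈ 146.481°  →  A = 180° − 54.3° − 146.481° ≈ -20.7808° ≤ 0, not a valid triangle

C = 33.52° (one solution)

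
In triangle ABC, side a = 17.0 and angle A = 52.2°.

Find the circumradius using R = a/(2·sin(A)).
R = a/(2·sin(A)) = 17.0/(2·sin(52.2°))
sin(52.2°) ≈ 0.790155
R ≈ 17.0/(2·0.790155) = 17.0/1.58031 ≈ 10.7574

R = 10.76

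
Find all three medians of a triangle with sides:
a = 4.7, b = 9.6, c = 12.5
Median formula: m_a = ½√(2b² + 2c² − a²) (and cyclically). a² = 22.09, b² = 92.16, c² = 156.25.
m_a = ½√(2·92.16 + 2·156.25 − 22.09) = ½√474.73 ≈ ½·21.7883 ≈ 10.8941
m_b = ½√(2·22.09 + 2·156.25 − 92.16) = ½√264.52 ≈ ½·16.2641 ≈ 8.13204
m_c = ½√(2·22.09 + 2·92.16 − 156.25) = ½√72.25 ≈ ½·8.5 ≈ 4.25

m_a = 10.89, m_b = 8.132, m_c = 4.25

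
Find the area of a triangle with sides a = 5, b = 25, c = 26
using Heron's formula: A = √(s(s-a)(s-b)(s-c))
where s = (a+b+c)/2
s = (5 + 25 + 26)/2 = 56/2 = 28
s − a = 23, s − b = 3, s − c = 2
s(s−a)(s−b)(s−c) = 28·23·3·2 = 3864
Area = √3864 ≈ 62.1611

s = 28.0, Area = 62.16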